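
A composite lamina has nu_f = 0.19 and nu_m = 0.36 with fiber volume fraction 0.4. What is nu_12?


nu_12 = nu_f*Vf + nu_m*(1-Vf) = 0.19*0.4 + 0.36*0.6 = 0.292

0.292


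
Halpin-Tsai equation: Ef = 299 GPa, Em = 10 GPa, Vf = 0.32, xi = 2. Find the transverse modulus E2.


eta = (Ef/Em - 1)/(Ef/Em + xi) = (29.9 - 1)/(29.9 + 2) = 0.906
E2 = Em*(1+xi*eta*Vf)/(1-eta*Vf) = 22.25 GPa

22.25 GPa


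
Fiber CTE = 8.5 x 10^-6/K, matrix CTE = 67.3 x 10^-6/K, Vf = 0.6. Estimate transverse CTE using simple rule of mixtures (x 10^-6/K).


alpha_2 = alpha_f*Vf + alpha_m*(1-Vf) = 8.5*0.6 + 67.3*0.4 = 32.0 x 10^-6/K

32.0 x 10^-6/K


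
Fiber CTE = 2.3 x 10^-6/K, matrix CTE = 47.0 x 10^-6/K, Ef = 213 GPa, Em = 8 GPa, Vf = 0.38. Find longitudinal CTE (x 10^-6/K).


E1 = Ef*Vf + Em*(1-Vf) = 85.9
alpha_1 = (alpha_f*Ef*Vf + alpha_m*Em*(1-Vf))/E1 = 4.88 x 10^-6/K

4.88 x 10^-6/K


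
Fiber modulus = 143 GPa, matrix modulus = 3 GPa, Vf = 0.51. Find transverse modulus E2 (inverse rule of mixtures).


1/E2 = Vf/Ef + (1-Vf)/Em = 0.51/143 + 0.49/3
E2 = 5.99 GPa

5.99 GPa


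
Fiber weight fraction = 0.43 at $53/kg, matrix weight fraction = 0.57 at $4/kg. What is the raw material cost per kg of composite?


Cost = cost_f*Wf + cost_m*Wm = 53*0.43 + 4*0.57 = $25.07/kg

$25.07/kg


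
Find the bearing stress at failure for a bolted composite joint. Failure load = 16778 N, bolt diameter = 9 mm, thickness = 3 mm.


sigma_br = F/(d*h) = 16778/(9*3) = 621.4 MPa

621.4 MPa


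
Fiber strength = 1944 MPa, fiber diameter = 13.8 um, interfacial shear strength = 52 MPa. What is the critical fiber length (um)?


Lc = sigma_f * d / (2 * tau_i) = 1944 * 13.8 / (2 * 52) = 258.0 um

258.0 um


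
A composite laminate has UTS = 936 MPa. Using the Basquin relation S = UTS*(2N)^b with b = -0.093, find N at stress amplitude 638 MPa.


N = 0.5 * (S/UTS)^(1/b) = 0.5 * (638/936)^(1/-0.093) = 30.8184 cycles

30.8184 cycles


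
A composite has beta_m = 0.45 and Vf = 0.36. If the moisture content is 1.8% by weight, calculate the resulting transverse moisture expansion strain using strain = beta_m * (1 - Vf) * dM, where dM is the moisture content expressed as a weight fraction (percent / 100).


dM = 1.8/100 = 0.018
strain = beta_m * (1-Vf) * dM = 0.45 * 0.64 * 0.018 = 0.005184

0.005184


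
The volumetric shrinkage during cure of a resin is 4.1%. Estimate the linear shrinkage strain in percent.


Linear shrinkage ≈ vol_shrink/3 = 4.1/3 = 1.367%

1.367%


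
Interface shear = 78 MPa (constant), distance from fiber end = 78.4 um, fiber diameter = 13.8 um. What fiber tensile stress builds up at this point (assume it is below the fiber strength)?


Force balance: sigma_f * (pi*d^2/4) = tau * (pi*d) * x  ->  sigma_f = 4 * tau * x / d
sigma_f = 4 * 78 * 78.4 / 13.8 = 1772.5 MPa

1772.5 MPa


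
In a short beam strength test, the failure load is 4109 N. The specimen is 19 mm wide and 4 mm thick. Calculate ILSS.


ILSS = 3F/(4bh) = 3*4109/(4*19*4) = 40.55 MPa

40.55 MPa


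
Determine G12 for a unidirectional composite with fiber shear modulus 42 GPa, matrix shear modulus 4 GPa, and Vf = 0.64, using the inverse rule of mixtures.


1/G12 = Vf/Gf + (1-Vf)/Gm = 0.64/42 + 0.36/4
G12 = 9.5 GPa

9.5 GPa


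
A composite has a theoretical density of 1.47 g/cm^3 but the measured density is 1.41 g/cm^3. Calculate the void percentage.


Void% = (rho_theo - rho_actual)/rho_theo * 100 = (1.47 - 1.41)/1.47 * 100 = 4.08%

4.08%


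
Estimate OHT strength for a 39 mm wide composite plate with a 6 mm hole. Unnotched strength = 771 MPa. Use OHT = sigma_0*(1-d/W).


OHT = sigma_0*(1-d/W) = 771*(1-6/39) = 652.4 MPa

652.4 MPa


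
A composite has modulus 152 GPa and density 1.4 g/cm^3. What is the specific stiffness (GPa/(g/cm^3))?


Specific stiffness = E/rho = 152/1.4 = 108.6 GPa/(g/cm^3)

108.6 GPa/(g/cm^3)


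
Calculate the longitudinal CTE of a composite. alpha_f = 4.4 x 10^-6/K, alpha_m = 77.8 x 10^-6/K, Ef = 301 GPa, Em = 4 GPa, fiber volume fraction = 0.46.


E1 = Ef*Vf + Em*(1-Vf) = 140.62
alpha_1 = (alpha_f*Ef*Vf + alpha_m*Em*(1-Vf))/E1 = 5.53 x 10^-6/K

5.53 x 10^-6/K


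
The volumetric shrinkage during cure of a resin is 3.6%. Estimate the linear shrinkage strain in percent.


Linear shrinkage ≈ vol_shrink/3 = 3.6/3 = 1.2%

1.2%


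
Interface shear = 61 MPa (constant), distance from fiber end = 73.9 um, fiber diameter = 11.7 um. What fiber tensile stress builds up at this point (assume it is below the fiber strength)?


Force balance: sigma_f * (pi*d^2/4) = tau * (pi*d) * x  ->  sigma_f = 4 * tau * x / d
sigma_f = 4 * 61 * 73.9 / 11.7 = 1541.2 MPa

1541.2 MPa


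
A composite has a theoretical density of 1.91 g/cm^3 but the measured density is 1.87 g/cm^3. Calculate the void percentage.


Void% = (rho_theo - rho_actual)/rho_theo * 100 = (1.91 - 1.87)/1.91 * 100 = 2.09%

2.09%


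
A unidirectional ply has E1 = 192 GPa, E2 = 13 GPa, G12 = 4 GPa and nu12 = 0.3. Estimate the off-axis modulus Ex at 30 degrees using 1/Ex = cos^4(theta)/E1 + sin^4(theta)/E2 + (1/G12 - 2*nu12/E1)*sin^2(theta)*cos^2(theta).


cos^4(30) = 0.5625, sin^4(30) = 0.0625, sin^2(30)*cos^2(30) = 0.1875
1/G12 - 2*nu12/E1 = 1/4 - 2*0.3/192 = 0.246875 GPa^-1
1/Ex = 0.5625/192 + 0.0625/13 + 0.246875*0.1875 = 0.0540264 GPa^-1
Ex = 18.51 GPa

18.51 GPa


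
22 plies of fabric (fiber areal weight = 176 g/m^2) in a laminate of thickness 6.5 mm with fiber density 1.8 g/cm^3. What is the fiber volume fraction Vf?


Vf = n * FAW / (rho_f * h * 1000) = 22 * 176 / (1.8 * 6.5 * 1000) = 0.3309

0.3309


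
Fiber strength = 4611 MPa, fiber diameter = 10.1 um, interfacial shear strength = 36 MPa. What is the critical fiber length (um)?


Lc = sigma_f * d / (2 * tau_i) = 4611 * 10.1 / (2 * 36) = 646.8 um

646.8 um


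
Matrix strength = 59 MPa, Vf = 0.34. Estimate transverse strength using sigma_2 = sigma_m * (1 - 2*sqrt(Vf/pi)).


factor = 1 - 2*sqrt(0.34/pi) = 0.342
sigma_2 = 59 * 0.342 = 20.18 MPa

20.18 MPa


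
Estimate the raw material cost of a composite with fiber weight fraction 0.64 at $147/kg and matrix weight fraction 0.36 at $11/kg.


Cost = cost_f*Wf + cost_m*Wm = 147*0.64 + 11*0.36 = $98.04/kg

$98.04/kg


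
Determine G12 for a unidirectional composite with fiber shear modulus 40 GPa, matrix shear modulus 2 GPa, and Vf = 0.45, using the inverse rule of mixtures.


1/G12 = Vf/Gf + (1-Vf)/Gm = 0.45/40 + 0.55/2
G12 = 3.49 GPa

3.49 GPa


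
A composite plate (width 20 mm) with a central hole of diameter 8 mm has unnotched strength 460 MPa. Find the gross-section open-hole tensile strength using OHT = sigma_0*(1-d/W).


OHT = sigma_0*(1-d/W) = 460*(1-8/20) = 276.0 MPa

276.0 MPa


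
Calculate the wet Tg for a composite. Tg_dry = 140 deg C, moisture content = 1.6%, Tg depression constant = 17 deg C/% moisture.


Tg_wet = Tg_dry - k*moisture = 140 - 17*1.6 = 112.8 deg C

112.8 deg C


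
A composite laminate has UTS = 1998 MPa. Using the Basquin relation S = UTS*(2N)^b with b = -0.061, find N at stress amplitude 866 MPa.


N = 0.5 * (S/UTS)^(1/b) = 0.5 * (866/1998)^(1/-0.061) = 447776.8887 cycles

447776.8887 cycles


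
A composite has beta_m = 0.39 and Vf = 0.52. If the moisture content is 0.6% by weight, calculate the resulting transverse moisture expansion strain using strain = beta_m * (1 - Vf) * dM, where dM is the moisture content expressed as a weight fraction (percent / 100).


dM = 0.6/100 = 0.006
strain = beta_m * (1-Vf) * dM = 0.39 * 0.48 * 0.006 = 0.0011232

0.0011232


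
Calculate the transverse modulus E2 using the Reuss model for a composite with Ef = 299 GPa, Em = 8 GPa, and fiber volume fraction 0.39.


1/E2 = Vf/Ef + (1-Vf)/Em = 0.39/299 + 0.61/8
E2 = 12.89 GPa

12.89 GPa


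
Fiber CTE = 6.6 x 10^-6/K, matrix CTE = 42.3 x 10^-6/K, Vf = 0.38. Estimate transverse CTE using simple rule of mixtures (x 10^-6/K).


alpha_2 = alpha_f*Vf + alpha_m*(1-Vf) = 6.6*0.38 + 42.3*0.62 = 28.7 x 10^-6/K

28.7 x 10^-6/K


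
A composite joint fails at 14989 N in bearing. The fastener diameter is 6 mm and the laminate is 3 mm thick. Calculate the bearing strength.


sigma_br = F/(d*h) = 14989/(6*3) = 832.7 MPa

832.7 MPa


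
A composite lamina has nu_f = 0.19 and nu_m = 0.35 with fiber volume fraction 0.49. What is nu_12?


nu_12 = nu_f*Vf + nu_m*(1-Vf) = 0.19*0.49 + 0.35*0.51 = 0.2716

0.2716


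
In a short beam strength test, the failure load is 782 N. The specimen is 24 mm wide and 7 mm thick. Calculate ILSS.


ILSS = 3F/(4bh) = 3*782/(4*24*7) = 3.49 MPa

3.49 MPa


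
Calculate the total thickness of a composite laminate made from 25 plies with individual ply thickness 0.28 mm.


h = n * t_ply = 25 * 0.28 = 7.0 mm

7.0 mm


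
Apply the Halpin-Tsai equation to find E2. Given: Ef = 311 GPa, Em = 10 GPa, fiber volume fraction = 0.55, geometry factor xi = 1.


eta = (Ef/Em - 1)/(Ef/Em + xi) = (31.1 - 1)/(31.1 + 1) = 0.9377
E2 = Em*(1+xi*eta*Vf)/(1-eta*Vf) = 31.3 GPa

31.3 GPa


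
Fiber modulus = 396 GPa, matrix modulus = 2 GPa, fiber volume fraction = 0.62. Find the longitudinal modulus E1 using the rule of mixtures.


E1 = Ef*Vf + Em*(1-Vf) = 396*0.62 + 2*0.38 = 246.28 GPa

246.28 GPa


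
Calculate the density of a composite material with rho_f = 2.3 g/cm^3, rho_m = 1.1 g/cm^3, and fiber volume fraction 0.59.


rho_c = rho_f*Vf + rho_m*(1-Vf) = 2.3*0.59 + 1.1*0.41 = 1.808 g/cm^3

1.808 g/cm^3


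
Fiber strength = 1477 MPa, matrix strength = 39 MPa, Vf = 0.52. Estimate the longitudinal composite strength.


sigma_1 = sigma_f*Vf + sigma_m*(1-Vf) = 1477*0.52 + 39*0.48 = 786.8 MPa

786.8 MPa


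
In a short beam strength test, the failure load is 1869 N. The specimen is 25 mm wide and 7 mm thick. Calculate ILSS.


ILSS = 3F/(4bh) = 3*1869/(4*25*7) = 8.01 MPa

8.01 MPa


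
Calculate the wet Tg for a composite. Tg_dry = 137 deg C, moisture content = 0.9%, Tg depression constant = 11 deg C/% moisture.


Tg_wet = Tg_dry - k*moisture = 137 - 11*0.9 = 127.1 deg C

127.1 deg C


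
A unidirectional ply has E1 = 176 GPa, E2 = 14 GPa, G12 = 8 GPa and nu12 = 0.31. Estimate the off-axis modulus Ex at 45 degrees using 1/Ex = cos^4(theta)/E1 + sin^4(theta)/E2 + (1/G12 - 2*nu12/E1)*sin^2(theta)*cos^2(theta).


cos^4(45) = 0.25, sin^4(45) = 0.25, sin^2(45)*cos^2(45) = 0.25
1/G12 - 2*nu12/E1 = 1/8 - 2*0.31/176 = 0.121477 GPa^-1
1/Ex = 0.25/176 + 0.25/14 + 0.121477*0.25 = 0.0496469 GPa^-1
Ex = 20.14 GPa

20.14 GPa


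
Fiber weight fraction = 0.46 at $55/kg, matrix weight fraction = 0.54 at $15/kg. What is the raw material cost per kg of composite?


Cost = cost_f*Wf + cost_m*Wm = 55*0.46 + 15*0.54 = $33.4/kg

$33.4/kg


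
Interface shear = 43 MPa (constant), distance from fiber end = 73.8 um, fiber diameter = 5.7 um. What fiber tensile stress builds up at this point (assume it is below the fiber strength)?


Force balance: sigma_f * (pi*d^2/4) = tau * (pi*d) * x  ->  sigma_f = 4 * tau * x / d
sigma_f = 4 * 43 * 73.8 / 5.7 = 2226.9 MPa

2226.9 MPa


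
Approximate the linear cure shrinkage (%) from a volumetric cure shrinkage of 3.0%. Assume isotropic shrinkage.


Linear shrinkage ≈ vol_shrink/3 = 3.0/3 = 1.0%

1.0%


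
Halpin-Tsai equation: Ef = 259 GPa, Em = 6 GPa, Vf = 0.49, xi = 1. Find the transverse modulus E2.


eta = (Ef/Em - 1)/(Ef/Em + xi) = (43.1667 - 1)/(43.1667 + 1) = 0.9547
E2 = Em*(1+xi*eta*Vf)/(1-eta*Vf) = 16.55 GPa

16.55 GPa


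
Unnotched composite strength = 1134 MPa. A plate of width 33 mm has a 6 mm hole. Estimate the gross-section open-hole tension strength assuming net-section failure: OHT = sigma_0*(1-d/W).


OHT = sigma_0*(1-d/W) = 1134*(1-6/33) = 927.8 MPa

927.8 MPa


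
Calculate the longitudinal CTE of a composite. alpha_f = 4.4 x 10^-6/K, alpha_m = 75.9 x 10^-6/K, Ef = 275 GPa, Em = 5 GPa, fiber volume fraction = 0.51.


E1 = Ef*Vf + Em*(1-Vf) = 142.7
alpha_1 = (alpha_f*Ef*Vf + alpha_m*Em*(1-Vf))/E1 = 5.63 x 10^-6/K

5.63 x 10^-6/K


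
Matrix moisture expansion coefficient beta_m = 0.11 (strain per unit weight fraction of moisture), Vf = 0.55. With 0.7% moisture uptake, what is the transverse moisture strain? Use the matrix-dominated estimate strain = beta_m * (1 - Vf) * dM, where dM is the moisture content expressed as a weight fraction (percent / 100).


dM = 0.7/100 = 0.007
strain = beta_m * (1-Vf) * dM = 0.11 * 0.45 * 0.007 = 0.0003465

0.0003465


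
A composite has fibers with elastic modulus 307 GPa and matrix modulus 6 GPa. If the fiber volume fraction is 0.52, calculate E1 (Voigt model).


E1 = Ef*Vf + Em*(1-Vf) = 307*0.52 + 6*0.48 = 162.52 GPa

162.52 GPa


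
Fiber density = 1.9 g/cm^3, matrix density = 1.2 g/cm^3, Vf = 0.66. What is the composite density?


rho_c = rho_f*Vf + rho_m*(1-Vf) = 1.9*0.66 + 1.2*0.34 = 1.662 g/cm^3

1.662 g/cm^3


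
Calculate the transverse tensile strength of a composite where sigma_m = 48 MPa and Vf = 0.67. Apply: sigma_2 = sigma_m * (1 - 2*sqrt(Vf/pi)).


factor = 1 - 2*sqrt(0.67/pi) = 0.0764
sigma_2 = 48 * 0.0764 = 3.67 MPa

3.67 MPa


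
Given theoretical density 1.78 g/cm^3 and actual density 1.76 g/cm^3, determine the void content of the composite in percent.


Void% = (rho_theo - rho_actual)/rho_theo * 100 = (1.78 - 1.76)/1.78 * 100 = 1.12%

1.12%


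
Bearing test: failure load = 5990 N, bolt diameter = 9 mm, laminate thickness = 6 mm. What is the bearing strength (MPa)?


sigma_br = F/(d*h) = 5990/(9*6) = 110.9 MPa

110.9 MPa


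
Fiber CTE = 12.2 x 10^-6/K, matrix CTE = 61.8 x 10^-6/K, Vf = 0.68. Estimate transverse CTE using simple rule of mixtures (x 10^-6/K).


alpha_2 = alpha_f*Vf + alpha_m*(1-Vf) = 12.2*0.68 + 61.8*0.32 = 28.1 x 10^-6/K

28.1 x 10^-6/K


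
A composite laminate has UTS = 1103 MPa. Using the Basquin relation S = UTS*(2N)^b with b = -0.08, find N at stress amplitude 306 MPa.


N = 0.5 * (S/UTS)^(1/b) = 0.5 * (306/1103)^(1/-0.08) = 4.5672e+06 cycles

4.5672e+06 cycles


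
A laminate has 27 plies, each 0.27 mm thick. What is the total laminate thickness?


h = n * t_ply = 27 * 0.27 = 7.29 mm

7.29 mm


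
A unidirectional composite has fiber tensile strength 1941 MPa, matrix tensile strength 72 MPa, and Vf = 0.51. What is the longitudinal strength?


sigma_1 = sigma_f*Vf + sigma_m*(1-Vf) = 1941*0.51 + 72*0.49 = 1025.2 MPa

1025.2 MPa


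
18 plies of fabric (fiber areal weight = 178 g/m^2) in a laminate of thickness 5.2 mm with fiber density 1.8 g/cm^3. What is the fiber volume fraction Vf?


Vf = n * FAW / (rho_f * h * 1000) = 18 * 178 / (1.8 * 5.2 * 1000) = 0.3423

0.3423


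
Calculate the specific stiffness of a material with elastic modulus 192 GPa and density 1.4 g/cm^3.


Specific stiffness = E/rho = 192/1.4 = 137.1 GPa/(g/cm^3)

137.1 GPa/(g/cm^3)


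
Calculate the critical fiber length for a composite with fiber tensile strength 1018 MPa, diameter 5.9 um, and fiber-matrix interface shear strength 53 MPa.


Lc = sigma_f * d / (2 * tau_i) = 1018 * 5.9 / (2 * 53) = 56.7 um

56.7 um


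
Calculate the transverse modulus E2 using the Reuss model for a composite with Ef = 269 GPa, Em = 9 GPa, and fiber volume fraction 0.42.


1/E2 = Vf/Ef + (1-Vf)/Em = 0.42/269 + 0.58/9
E2 = 15.15 GPa

15.15 GPa


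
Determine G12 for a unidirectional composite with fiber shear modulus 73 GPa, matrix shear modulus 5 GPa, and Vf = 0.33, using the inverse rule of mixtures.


1/G12 = Vf/Gf + (1-Vf)/Gm = 0.33/73 + 0.67/5
G12 = 7.22 GPa

7.22 GPa


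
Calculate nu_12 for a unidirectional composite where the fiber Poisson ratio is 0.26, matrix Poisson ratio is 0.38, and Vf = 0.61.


nu_12 = nu_f*Vf + nu_m*(1-Vf) = 0.26*0.61 + 0.38*0.39 = 0.3068

0.3068


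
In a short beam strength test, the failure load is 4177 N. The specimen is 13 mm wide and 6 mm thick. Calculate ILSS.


ILSS = 3F/(4bh) = 3*4177/(4*13*6) = 40.16 MPa

40.16 MPa


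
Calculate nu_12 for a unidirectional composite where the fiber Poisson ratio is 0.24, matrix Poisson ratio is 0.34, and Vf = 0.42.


nu_12 = nu_f*Vf + nu_m*(1-Vf) = 0.24*0.42 + 0.34*0.58 = 0.298

0.298


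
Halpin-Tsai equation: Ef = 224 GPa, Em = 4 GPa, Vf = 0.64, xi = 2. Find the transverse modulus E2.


eta = (Ef/Em - 1)/(Ef/Em + xi) = (56.0 - 1)/(56.0 + 2) = 0.9483
E2 = Em*(1+xi*eta*Vf)/(1-eta*Vf) = 22.53 GPa

22.53 GPa


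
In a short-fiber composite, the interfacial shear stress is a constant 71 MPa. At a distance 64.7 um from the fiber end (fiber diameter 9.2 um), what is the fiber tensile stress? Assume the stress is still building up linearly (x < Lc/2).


Force balance: sigma_f * (pi*d^2/4) = tau * (pi*d) * x  ->  sigma_f = 4 * tau * x / d
sigma_f = 4 * 71 * 64.7 / 9.2 = 1997.3 MPa

1997.3 MPa


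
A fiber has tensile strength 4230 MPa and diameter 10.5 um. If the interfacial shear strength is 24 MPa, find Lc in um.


Lc = sigma_f * d / (2 * tau_i) = 4230 * 10.5 / (2 * 24) = 925.3 um

925.3 um


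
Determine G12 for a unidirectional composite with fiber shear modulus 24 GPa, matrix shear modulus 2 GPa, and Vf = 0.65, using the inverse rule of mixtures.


1/G12 = Vf/Gf + (1-Vf)/Gm = 0.65/24 + 0.35/2
G12 = 4.95 GPa

4.95 GPa


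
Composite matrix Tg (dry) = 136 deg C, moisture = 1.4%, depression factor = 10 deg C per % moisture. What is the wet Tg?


Tg_wet = Tg_dry - k*moisture = 136 - 10*1.4 = 122.0 deg C

122.0 deg C


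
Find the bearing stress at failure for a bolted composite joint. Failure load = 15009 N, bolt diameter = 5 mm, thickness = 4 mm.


sigma_br = F/(d*h) = 15009/(5*4) = 750.5 MPa

750.5 MPa


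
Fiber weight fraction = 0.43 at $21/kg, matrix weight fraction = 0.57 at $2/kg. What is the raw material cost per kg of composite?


Cost = cost_f*Wf + cost_m*Wm = 21*0.43 + 2*0.57 = $10.17/kg

$10.17/kg


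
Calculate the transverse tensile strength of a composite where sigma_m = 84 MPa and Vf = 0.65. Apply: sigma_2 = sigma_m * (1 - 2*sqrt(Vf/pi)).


factor = 1 - 2*sqrt(0.65/pi) = 0.0903
sigma_2 = 84 * 0.0903 = 7.58 MPa

7.58 MPa


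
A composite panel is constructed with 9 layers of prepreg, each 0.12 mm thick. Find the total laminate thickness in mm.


h = n * t_ply = 9 * 0.12 = 1.08 mm

1.08 mm


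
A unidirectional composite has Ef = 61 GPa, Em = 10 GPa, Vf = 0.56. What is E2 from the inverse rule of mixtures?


1/E2 = Vf/Ef + (1-Vf)/Em = 0.56/61 + 0.44/10
E2 = 18.8 GPa

18.8 GPa


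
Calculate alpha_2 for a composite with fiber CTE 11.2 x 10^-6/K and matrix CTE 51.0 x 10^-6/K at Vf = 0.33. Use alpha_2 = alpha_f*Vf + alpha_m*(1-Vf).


alpha_2 = alpha_f*Vf + alpha_m*(1-Vf) = 11.2*0.33 + 51.0*0.67 = 37.9 x 10^-6/K

37.9 x 10^-6/K


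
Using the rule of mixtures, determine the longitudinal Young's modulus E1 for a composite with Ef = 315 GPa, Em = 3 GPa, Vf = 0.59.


E1 = Ef*Vf + Em*(1-Vf) = 315*0.59 + 3*0.41 = 187.08 GPa

187.08 GPa


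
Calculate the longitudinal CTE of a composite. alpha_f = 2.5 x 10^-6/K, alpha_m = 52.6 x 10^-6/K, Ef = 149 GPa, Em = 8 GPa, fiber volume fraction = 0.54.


E1 = Ef*Vf + Em*(1-Vf) = 84.14
alpha_1 = (alpha_f*Ef*Vf + alpha_m*Em*(1-Vf))/E1 = 4.69 x 10^-6/K

4.69 x 10^-6/K


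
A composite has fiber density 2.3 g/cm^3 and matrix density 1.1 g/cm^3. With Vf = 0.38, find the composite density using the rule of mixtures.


rho_c = rho_f*Vf + rho_m*(1-Vf) = 2.3*0.38 + 1.1*0.62 = 1.556 g/cm^3

1.556 g/cm^3


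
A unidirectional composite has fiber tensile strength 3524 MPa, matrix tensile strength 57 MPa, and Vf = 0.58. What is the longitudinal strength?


sigma_1 = sigma_f*Vf + sigma_m*(1-Vf) = 3524*0.58 + 57*0.42 = 2067.9 MPa

2067.9 MPa


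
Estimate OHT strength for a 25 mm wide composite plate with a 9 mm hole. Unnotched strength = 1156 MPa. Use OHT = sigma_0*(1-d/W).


OHT = sigma_0*(1-d/W) = 1156*(1-9/25) = 739.8 MPa

739.8 MPa


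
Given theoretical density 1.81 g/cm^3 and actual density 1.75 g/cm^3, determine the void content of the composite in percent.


Void% = (rho_theo - rho_actual)/rho_theo * 100 = (1.81 - 1.75)/1.81 * 100 = 3.31%

3.31%


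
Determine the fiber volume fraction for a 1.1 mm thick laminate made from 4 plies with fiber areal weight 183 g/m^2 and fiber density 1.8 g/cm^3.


Vf = n * FAW / (rho_f * h * 1000) = 4 * 183 / (1.8 * 1.1 * 1000) = 0.3697

0.3697


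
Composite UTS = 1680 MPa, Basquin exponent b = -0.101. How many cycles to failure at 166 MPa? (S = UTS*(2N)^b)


N = 0.5 * (S/UTS)^(1/b) = 0.5 * (166/1680)^(1/-0.101) = 4.4818e+09 cycles

4.4818e+09 cycles


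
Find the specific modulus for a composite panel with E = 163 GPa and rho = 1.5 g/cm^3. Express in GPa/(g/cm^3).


Specific stiffness = E/rho = 163/1.5 = 108.7 GPa/(g/cm^3)

108.7 GPa/(g/cm^3)


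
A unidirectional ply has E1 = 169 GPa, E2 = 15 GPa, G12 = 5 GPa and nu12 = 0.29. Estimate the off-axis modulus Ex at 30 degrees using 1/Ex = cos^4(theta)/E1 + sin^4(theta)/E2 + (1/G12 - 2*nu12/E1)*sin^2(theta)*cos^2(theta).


cos^4(30) = 0.5625, sin^4(30) = 0.0625, sin^2(30)*cos^2(30) = 0.1875
1/G12 - 2*nu12/E1 = 1/5 - 2*0.29/169 = 0.196568 GPa^-1
1/Ex = 0.5625/169 + 0.0625/15 + 0.196568*0.1875 = 0.0443516 GPa^-1
Ex = 22.55 GPa

22.55 GPa


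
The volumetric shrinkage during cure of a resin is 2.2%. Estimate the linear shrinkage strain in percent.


Linear shrinkage ≈ vol_shrink/3 = 2.2/3 = 0.733%

0.733%


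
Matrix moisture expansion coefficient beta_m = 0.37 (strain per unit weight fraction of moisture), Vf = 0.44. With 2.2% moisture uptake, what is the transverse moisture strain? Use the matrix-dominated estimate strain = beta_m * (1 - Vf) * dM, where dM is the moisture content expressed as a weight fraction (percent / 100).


dM = 2.2/100 = 0.022
strain = beta_m * (1-Vf) * dM = 0.37 * 0.56 * 0.022 = 0.0045584

0.0045584


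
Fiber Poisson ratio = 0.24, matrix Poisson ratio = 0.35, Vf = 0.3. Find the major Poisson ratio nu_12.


nu_12 = nu_f*Vf + nu_m*(1-Vf) = 0.24*0.3 + 0.35*0.7 = 0.317

0.317


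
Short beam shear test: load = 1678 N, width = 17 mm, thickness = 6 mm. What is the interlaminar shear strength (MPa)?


ILSS = 3F/(4bh) = 3*1678/(4*17*6) = 12.34 MPa

12.34 MPa


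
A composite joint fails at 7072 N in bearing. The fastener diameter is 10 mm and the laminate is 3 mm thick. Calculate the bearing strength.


sigma_br = F/(d*h) = 7072/(10*3) = 235.7 MPa

235.7 MPa


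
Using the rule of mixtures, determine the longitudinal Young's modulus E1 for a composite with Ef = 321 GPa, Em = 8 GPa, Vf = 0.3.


E1 = Ef*Vf + Em*(1-Vf) = 321*0.3 + 8*0.7 = 101.9 GPa

101.9 GPa


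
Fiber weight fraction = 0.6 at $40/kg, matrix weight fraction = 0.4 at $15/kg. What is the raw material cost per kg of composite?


Cost = cost_f*Wf + cost_m*Wm = 40*0.6 + 15*0.4 = $30.0/kg

$30.0/kg


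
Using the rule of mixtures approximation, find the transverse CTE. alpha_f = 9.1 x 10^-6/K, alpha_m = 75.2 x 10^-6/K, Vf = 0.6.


alpha_2 = alpha_f*Vf + alpha_m*(1-Vf) = 9.1*0.6 + 75.2*0.4 = 35.5 x 10^-6/K

35.5 x 10^-6/K


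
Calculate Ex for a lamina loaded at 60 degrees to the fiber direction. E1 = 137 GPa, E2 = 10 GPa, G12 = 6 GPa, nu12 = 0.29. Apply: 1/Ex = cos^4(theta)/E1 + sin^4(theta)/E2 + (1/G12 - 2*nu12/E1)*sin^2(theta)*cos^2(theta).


cos^4(60) = 0.0625, sin^4(60) = 0.5625, sin^2(60)*cos^2(60) = 0.1875
1/G12 - 2*nu12/E1 = 1/6 - 2*0.29/137 = 0.162433 GPa^-1
1/Ex = 0.0625/137 + 0.5625/10 + 0.162433*0.1875 = 0.0871624 GPa^-1
Ex = 11.47 GPa

11.47 GPa


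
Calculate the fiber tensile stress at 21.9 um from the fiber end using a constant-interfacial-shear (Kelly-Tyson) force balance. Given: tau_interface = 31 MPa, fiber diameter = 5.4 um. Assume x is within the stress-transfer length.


Force balance: sigma_f * (pi*d^2/4) = tau * (pi*d) * x  ->  sigma_f = 4 * tau * x / d
sigma_f = 4 * 31 * 21.9 / 5.4 = 502.9 MPa

502.9 MPa


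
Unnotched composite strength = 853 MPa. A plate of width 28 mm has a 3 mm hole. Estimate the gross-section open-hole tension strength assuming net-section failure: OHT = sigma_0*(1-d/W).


OHT = sigma_0*(1-d/W) = 853*(1-3/28) = 761.6 MPa

761.6 MPa


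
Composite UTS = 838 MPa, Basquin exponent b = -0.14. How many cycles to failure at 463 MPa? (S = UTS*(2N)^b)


N = 0.5 * (S/UTS)^(1/b) = 0.5 * (463/838)^(1/-0.14) = 34.6274 cycles

34.6274 cycles


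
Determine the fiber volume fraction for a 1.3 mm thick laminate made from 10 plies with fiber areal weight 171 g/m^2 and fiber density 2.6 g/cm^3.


Vf = n * FAW / (rho_f * h * 1000) = 10 * 171 / (2.6 * 1.3 * 1000) = 0.5059

0.5059


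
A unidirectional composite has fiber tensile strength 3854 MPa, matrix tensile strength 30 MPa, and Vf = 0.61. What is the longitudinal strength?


sigma_1 = sigma_f*Vf + sigma_m*(1-Vf) = 3854*0.61 + 30*0.39 = 2362.6 MPa

2362.6 MPa


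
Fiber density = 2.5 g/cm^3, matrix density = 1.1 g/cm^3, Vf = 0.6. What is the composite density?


rho_c = rho_f*Vf + rho_m*(1-Vf) = 2.5*0.6 + 1.1*0.4 = 1.94 g/cm^3

1.94 g/cm^3


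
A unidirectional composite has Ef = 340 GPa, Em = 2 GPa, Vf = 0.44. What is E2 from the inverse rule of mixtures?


1/E2 = Vf/Ef + (1-Vf)/Em = 0.44/340 + 0.56/2
E2 = 3.55 GPa

3.55 GPa


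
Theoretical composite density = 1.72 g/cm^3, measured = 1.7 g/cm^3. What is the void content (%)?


Void% = (rho_theo - rho_actual)/rho_theo * 100 = (1.72 - 1.7)/1.72 * 100 = 1.16%

1.16%


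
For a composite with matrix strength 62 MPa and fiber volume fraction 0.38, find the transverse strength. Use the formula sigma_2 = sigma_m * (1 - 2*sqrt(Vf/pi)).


factor = 1 - 2*sqrt(0.38/pi) = 0.3044
sigma_2 = 62 * 0.3044 = 18.87 MPa

18.87 MPa


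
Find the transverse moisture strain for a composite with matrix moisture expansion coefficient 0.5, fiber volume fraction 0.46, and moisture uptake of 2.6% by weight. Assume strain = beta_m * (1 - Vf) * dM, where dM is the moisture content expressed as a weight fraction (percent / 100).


dM = 2.6/100 = 0.026
strain = beta_m * (1-Vf) * dM = 0.5 * 0.54 * 0.026 = 0.00702

0.00702


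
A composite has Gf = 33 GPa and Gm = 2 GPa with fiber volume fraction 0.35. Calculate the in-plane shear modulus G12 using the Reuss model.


1/G12 = Vf/Gf + (1-Vf)/Gm = 0.35/33 + 0.65/2
G12 = 2.98 GPa

2.98 GPa


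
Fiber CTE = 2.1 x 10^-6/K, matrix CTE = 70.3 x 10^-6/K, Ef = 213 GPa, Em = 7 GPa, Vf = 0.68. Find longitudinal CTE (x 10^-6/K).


E1 = Ef*Vf + Em*(1-Vf) = 147.08
alpha_1 = (alpha_f*Ef*Vf + alpha_m*Em*(1-Vf))/E1 = 3.14 x 10^-6/K

3.14 x 10^-6/K


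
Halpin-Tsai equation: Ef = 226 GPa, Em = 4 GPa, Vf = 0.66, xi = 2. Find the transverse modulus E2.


eta = (Ef/Em - 1)/(Ef/Em + xi) = (56.5 - 1)/(56.5 + 2) = 0.9487
E2 = Em*(1+xi*eta*Vf)/(1-eta*Vf) = 24.1 GPa

24.1 GPa


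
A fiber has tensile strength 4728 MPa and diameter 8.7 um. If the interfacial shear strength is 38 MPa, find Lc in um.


Lc = sigma_f * d / (2 * tau_i) = 4728 * 8.7 / (2 * 38) = 541.2 um

541.2 um


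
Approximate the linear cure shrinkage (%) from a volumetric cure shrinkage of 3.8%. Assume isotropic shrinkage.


Linear shrinkage ≈ vol_shrink/3 = 3.8/3 = 1.267%

1.267%


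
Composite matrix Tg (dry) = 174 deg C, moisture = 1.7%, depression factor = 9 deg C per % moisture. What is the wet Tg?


Tg_wet = Tg_dry - k*moisture = 174 - 9*1.7 = 158.7 deg C

158.7 deg C


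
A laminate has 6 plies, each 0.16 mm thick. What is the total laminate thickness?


h = n * t_ply = 6 * 0.16 = 0.96 mm

0.96 mm


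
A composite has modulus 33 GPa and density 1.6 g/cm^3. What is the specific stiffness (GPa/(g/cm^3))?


Specific stiffness = E/rho = 33/1.6 = 20.6 GPa/(g/cm^3)

20.6 GPa/(g/cm^3)


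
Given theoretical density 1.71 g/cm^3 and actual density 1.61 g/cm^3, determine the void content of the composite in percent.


Void% = (rho_theo - rho_actual)/rho_theo * 100 = (1.71 - 1.61)/1.71 * 100 = 5.85%

5.85%


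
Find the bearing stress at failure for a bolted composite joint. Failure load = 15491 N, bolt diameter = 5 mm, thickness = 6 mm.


sigma_br = F/(d*h) = 15491/(5*6) = 516.4 MPa

516.4 MPa


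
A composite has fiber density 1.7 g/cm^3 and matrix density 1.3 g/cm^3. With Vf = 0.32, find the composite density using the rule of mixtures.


rho_c = rho_f*Vf + rho_m*(1-Vf) = 1.7*0.32 + 1.3*0.68 = 1.428 g/cm^3

1.428 g/cm^3


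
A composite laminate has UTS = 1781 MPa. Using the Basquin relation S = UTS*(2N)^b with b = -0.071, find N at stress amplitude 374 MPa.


N = 0.5 * (S/UTS)^(1/b) = 0.5 * (374/1781)^(1/-0.071) = 1.7593e+09 cycles

1.7593e+09 cycles


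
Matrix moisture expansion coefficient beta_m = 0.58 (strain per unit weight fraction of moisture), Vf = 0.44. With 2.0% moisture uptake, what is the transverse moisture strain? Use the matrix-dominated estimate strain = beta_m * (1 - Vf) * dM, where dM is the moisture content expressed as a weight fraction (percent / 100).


dM = 2.0/100 = 0.02
strain = beta_m * (1-Vf) * dM = 0.58 * 0.56 * 0.02 = 0.006496

0.006496


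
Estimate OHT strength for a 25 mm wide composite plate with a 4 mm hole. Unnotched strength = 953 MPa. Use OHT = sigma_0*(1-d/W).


OHT = sigma_0*(1-d/W) = 953*(1-4/25) = 800.5 MPa

800.5 MPa


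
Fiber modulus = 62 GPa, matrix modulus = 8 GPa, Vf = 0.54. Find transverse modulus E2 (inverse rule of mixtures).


1/E2 = Vf/Ef + (1-Vf)/Em = 0.54/62 + 0.46/8
E2 = 15.1 GPa

15.1 GPa


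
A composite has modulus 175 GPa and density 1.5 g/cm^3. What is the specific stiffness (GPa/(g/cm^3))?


Specific stiffness = E/rho = 175/1.5 = 116.7 GPa/(g/cm^3)

116.7 GPa/(g/cm^3)


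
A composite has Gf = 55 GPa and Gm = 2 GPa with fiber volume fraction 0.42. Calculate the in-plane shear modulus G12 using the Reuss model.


1/G12 = Vf/Gf + (1-Vf)/Gm = 0.42/55 + 0.58/2
G12 = 3.36 GPa

3.36 GPa


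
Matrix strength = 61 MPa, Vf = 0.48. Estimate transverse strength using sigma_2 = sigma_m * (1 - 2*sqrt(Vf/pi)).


factor = 1 - 2*sqrt(0.48/pi) = 0.2182
sigma_2 = 61 * 0.2182 = 13.31 MPa

13.31 MPa


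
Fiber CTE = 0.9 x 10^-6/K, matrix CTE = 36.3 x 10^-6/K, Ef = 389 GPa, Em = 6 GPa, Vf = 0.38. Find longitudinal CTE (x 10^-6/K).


E1 = Ef*Vf + Em*(1-Vf) = 151.54
alpha_1 = (alpha_f*Ef*Vf + alpha_m*Em*(1-Vf))/E1 = 1.77 x 10^-6/K

1.77 x 10^-6/K


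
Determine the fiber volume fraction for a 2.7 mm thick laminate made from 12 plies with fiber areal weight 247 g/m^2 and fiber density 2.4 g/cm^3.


Vf = n * FAW / (rho_f * h * 1000) = 12 * 247 / (2.4 * 2.7 * 1000) = 0.4574

0.4574


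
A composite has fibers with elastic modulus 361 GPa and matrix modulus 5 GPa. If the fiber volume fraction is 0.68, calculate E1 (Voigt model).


E1 = Ef*Vf + Em*(1-Vf) = 361*0.68 + 5*0.32 = 247.08 GPa

247.08 GPa


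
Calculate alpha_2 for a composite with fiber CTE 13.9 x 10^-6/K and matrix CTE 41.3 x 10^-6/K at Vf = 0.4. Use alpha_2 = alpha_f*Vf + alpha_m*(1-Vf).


alpha_2 = alpha_f*Vf + alpha_m*(1-Vf) = 13.9*0.4 + 41.3*0.6 = 30.3 x 10^-6/K

30.3 x 10^-6/K


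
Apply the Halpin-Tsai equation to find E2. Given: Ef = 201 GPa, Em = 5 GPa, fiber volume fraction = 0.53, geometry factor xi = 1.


eta = (Ef/Em - 1)/(Ef/Em + xi) = (40.2 - 1)/(40.2 + 1) = 0.9515
E2 = Em*(1+xi*eta*Vf)/(1-eta*Vf) = 15.17 GPa

15.17 GPa


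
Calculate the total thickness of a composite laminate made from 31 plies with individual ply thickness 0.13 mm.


h = n * t_ply = 31 * 0.13 = 4.03 mm

4.03 mm


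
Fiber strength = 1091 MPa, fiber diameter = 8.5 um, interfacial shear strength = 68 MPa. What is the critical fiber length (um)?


Lc = sigma_f * d / (2 * tau_i) = 1091 * 8.5 / (2 * 68) = 68.2 um

68.2 um


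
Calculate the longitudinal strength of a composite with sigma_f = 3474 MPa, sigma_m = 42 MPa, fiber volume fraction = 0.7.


sigma_1 = sigma_f*Vf + sigma_m*(1-Vf) = 3474*0.7 + 42*0.3 = 2444.4 MPa

2444.4 MPa


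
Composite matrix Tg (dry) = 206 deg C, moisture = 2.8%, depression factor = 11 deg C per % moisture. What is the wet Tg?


Tg_wet = Tg_dry - k*moisture = 206 - 11*2.8 = 175.2 deg C

175.2 deg C


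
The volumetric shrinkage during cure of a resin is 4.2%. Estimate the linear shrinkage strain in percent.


Linear shrinkage ≈ vol_shrink/3 = 4.2/3 = 1.4%

1.4%


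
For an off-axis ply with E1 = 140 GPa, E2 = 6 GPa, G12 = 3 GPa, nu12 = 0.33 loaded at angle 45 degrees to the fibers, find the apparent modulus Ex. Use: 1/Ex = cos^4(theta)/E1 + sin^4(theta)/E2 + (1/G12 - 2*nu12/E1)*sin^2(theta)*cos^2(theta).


cos^4(45) = 0.25, sin^4(45) = 0.25, sin^2(45)*cos^2(45) = 0.25
1/G12 - 2*nu12/E1 = 1/3 - 2*0.33/140 = 0.328619 GPa^-1
1/Ex = 0.25/140 + 0.25/6 + 0.328619*0.25 = 0.1256071 GPa^-1
Ex = 7.96 GPa

7.96 GPa


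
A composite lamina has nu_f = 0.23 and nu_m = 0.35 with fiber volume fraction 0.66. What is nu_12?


nu_12 = nu_f*Vf + nu_m*(1-Vf) = 0.23*0.66 + 0.35*0.34 = 0.2708

0.2708


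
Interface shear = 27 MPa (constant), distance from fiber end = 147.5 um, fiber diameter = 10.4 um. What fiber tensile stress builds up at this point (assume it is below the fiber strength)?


Force balance: sigma_f * (pi*d^2/4) = tau * (pi*d) * x  ->  sigma_f = 4 * tau * x / d
sigma_f = 4 * 27 * 147.5 / 10.4 = 1531.7 MPa

1531.7 MPa


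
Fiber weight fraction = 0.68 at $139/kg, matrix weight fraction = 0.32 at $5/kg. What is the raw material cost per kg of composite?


Cost = cost_f*Wf + cost_m*Wm = 139*0.68 + 5*0.32 = $96.12/kg

$96.12/kg


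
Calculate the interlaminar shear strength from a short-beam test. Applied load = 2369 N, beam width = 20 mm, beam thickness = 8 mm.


ILSS = 3F/(4bh) = 3*2369/(4*20*8) = 11.1 MPa

11.1 MPa


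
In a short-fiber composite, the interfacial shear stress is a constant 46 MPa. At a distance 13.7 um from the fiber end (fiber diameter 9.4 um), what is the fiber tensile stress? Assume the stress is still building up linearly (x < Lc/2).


Force balance: sigma_f * (pi*d^2/4) = tau * (pi*d) * x  ->  sigma_f = 4 * tau * x / d
sigma_f = 4 * 46 * 13.7 / 9.4 = 268.2 MPa

268.2 MPa


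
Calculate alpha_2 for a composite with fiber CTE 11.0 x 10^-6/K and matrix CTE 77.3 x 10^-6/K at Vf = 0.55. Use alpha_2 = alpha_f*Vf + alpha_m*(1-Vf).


alpha_2 = alpha_f*Vf + alpha_m*(1-Vf) = 11.0*0.55 + 77.3*0.45 = 40.8 x 10^-6/K

40.8 x 10^-6/K


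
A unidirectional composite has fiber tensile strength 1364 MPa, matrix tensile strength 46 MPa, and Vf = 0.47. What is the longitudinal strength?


sigma_1 = sigma_f*Vf + sigma_m*(1-Vf) = 1364*0.47 + 46*0.53 = 665.5 MPa

665.5 MPa


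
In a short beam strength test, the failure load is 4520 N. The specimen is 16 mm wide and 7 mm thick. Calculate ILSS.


ILSS = 3F/(4bh) = 3*4520/(4*16*7) = 30.27 MPa

30.27 MPa


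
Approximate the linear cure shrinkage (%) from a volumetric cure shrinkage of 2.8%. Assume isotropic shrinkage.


Linear shrinkage ≈ vol_shrink/3 = 2.8/3 = 0.933%

0.933%


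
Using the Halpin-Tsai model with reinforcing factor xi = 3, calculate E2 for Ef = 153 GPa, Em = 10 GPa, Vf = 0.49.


eta = (Ef/Em - 1)/(Ef/Em + xi) = (15.3 - 1)/(15.3 + 3) = 0.7814
E2 = Em*(1+xi*eta*Vf)/(1-eta*Vf) = 34.82 GPa

34.82 GPa


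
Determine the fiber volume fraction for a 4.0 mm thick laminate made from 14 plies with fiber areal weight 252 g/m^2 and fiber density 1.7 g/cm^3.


Vf = n * FAW / (rho_f * h * 1000) = 14 * 252 / (1.7 * 4.0 * 1000) = 0.5188

0.5188


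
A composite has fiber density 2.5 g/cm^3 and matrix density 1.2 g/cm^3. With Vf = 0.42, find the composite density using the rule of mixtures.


rho_c = rho_f*Vf + rho_m*(1-Vf) = 2.5*0.42 + 1.2*0.58 = 1.746 g/cm^3

1.746 g/cm^3


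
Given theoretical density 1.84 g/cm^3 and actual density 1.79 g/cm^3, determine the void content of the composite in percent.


Void% = (rho_theo - rho_actual)/rho_theo * 100 = (1.84 - 1.79)/1.84 * 100 = 2.72%

2.72%


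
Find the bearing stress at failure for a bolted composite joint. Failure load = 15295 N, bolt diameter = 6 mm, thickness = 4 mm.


sigma_br = F/(d*h) = 15295/(6*4) = 637.3 MPa

637.3 MPa


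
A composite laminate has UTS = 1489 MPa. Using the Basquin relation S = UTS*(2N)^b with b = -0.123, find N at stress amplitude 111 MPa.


N = 0.5 * (S/UTS)^(1/b) = 0.5 * (111/1489)^(1/-0.123) = 7.3489e+08 cycles

7.3489e+08 cycles


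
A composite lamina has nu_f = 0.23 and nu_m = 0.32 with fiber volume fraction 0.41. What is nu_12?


nu_12 = nu_f*Vf + nu_m*(1-Vf) = 0.23*0.41 + 0.32*0.59 = 0.2831

0.2831


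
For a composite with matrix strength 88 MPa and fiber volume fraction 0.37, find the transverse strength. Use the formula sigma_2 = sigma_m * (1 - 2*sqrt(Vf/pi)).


factor = 1 - 2*sqrt(0.37/pi) = 0.3136
sigma_2 = 88 * 0.3136 = 27.6 MPa

27.6 MPa


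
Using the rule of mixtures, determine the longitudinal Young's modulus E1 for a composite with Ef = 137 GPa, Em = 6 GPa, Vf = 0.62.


E1 = Ef*Vf + Em*(1-Vf) = 137*0.62 + 6*0.38 = 87.22 GPa

87.22 GPa


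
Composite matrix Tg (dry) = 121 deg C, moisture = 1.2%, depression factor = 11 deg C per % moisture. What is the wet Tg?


Tg_wet = Tg_dry - k*moisture = 121 - 11*1.2 = 107.8 deg C

107.8 deg C


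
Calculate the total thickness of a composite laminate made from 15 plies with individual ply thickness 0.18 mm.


h = n * t_ply = 15 * 0.18 = 2.7 mm

2.7 mm


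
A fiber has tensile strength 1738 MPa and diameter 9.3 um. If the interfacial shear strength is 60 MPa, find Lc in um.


Lc = sigma_f * d / (2 * tau_i) = 1738 * 9.3 / (2 * 60) = 134.7 um

134.7 um


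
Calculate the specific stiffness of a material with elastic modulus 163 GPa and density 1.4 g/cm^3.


Specific stiffness = E/rho = 163/1.4 = 116.4 GPa/(g/cm^3)

116.4 GPa/(g/cm^3)


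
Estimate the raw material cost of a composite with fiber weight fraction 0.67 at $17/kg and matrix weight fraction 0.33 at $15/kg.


Cost = cost_f*Wf + cost_m*Wm = 17*0.67 + 15*0.33 = $16.34/kg

$16.34/kg


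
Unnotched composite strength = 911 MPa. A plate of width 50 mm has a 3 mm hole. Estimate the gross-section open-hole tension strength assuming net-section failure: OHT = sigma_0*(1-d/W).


OHT = sigma_0*(1-d/W) = 911*(1-3/50) = 856.3 MPa

856.3 MPa


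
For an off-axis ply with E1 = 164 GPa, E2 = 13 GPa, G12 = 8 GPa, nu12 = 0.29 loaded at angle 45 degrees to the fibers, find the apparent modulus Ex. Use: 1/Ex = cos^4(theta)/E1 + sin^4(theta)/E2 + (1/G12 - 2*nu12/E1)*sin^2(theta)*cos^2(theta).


cos^4(45) = 0.25, sin^4(45) = 0.25, sin^2(45)*cos^2(45) = 0.25
1/G12 - 2*nu12/E1 = 1/8 - 2*0.29/164 = 0.121463 GPa^-1
1/Ex = 0.25/164 + 0.25/13 + 0.121463*0.25 = 0.051121 GPa^-1
Ex = 19.56 GPa

19.56 GPa


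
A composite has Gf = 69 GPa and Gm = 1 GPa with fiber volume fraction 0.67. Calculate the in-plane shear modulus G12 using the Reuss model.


1/G12 = Vf/Gf + (1-Vf)/Gm = 0.67/69 + 0.33/1
G12 = 2.94 GPa

2.94 GPa


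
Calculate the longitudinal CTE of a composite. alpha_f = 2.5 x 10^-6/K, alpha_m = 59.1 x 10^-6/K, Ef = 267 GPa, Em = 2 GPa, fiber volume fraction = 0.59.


E1 = Ef*Vf + Em*(1-Vf) = 158.35
alpha_1 = (alpha_f*Ef*Vf + alpha_m*Em*(1-Vf))/E1 = 2.79 x 10^-6/K

2.79 x 10^-6/K


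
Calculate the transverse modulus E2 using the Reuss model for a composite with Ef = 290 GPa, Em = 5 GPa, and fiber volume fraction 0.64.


1/E2 = Vf/Ef + (1-Vf)/Em = 0.64/290 + 0.36/5
E2 = 13.48 GPa

13.48 GPa


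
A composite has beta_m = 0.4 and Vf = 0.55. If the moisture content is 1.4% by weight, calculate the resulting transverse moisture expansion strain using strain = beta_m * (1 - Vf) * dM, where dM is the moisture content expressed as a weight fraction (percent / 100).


dM = 1.4/100 = 0.014
strain = beta_m * (1-Vf) * dM = 0.4 * 0.45 * 0.014 = 0.00252

0.00252
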